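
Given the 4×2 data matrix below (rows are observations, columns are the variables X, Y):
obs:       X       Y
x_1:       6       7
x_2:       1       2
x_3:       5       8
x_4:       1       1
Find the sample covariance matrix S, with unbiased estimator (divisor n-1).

Step 1 — column means:
  mean(X) = (6 + 1 + 5 + 1) / 4 = 13/4 = 3.25
  mean(Y) = (7 + 2 + 8 + 1) / 4 = 18/4 = 4.5

Step 2 — sample covariance S[i,j] = (1/(n-1)) · Σ_k (x_{k,i} - mean_i) · (x_{k,j} - mean_j), with n-1 = 3.
  S[X,X] = ((2.75)·(2.75) + (-2.25)·(-2.25) + (1.75)·(1.75) + (-2.25)·(-2.25)) / 3 = 20.75/3 = 6.9167
  S[X,Y] = ((2.75)·(2.5) + (-2.25)·(-2.5) + (1.75)·(3.5) + (-2.25)·(-3.5)) / 3 = 26.5/3 = 8.8333
  S[Y,Y] = ((2.5)·(2.5) + (-2.5)·(-2.5) + (3.5)·(3.5) + (-3.5)·(-3.5)) / 3 = 37/3 = 12.3333

S is symmetric (S[j,i] = S[i,j]). Assembling:

S = [[6.9167, 8.8333],
 [8.8333, 12.3333]]


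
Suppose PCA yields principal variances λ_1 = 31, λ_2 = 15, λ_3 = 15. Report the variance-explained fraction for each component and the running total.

Step 1 — total variance = trace(Sigma) = Σ λ_i = 31 + 15 + 15 = 61.

Step 2 — fraction explained by component i = λ_i / Σ λ:
  PC1: 31/61 = 0.5082
  PC2: 15/61 = 0.2459
  PC3: 15/61 = 0.2459

Step 3 — cumulative fraction after k components = (λ_1 + ... + λ_k) / Σ λ:
  k = 1: 31/61 = 0.5082
  k = 2: (31 + 15)/61 = 46/61 = 0.7541
  k = 3: (31 + 15 + 15)/61 = 61/61 = 1

Summary (fraction, with percent):

explained: PC1 0.5082 (50.82%), PC2 0.2459 (24.59%), PC3 0.2459 (24.59%);  cumulative: 0.5082, 0.7541, 1


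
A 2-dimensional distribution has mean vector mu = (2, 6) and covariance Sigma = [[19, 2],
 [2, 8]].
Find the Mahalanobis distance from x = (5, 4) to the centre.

Step 1 — centre the observation: (x - mu) = (3, -2).

Step 2 — invert Sigma. det(Sigma) = 19·8 - (2)² = 148.
  Sigma^{-1} = (1/det) · [[d, -b], [-b, a]] = [[0.0541, -0.0135],
 [-0.0135, 0.1284]].

Step 3 — form the quadratic (x - mu)^T · Sigma^{-1} · (x - mu):
  Sigma^{-1} · (x - mu) = (0.1892, -0.2973).
  (x - mu)^T · [Sigma^{-1} · (x - mu)] = (3)·(0.1892) + (-2)·(-0.2973) = 1.1622.

Step 4 — take square root: d = √(1.1622) ≈ 1.078.

d(x, mu) = √(1.1622) ≈ 1.078


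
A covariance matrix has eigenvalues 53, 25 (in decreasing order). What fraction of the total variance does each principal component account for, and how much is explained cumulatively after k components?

Step 1 — total variance = trace(Sigma) = Σ λ_i = 53 + 25 = 78.

Step 2 — fraction explained by component i = λ_i / Σ λ:
  PC1: 53/78 = 0.6795
  PC2: 25/78 = 0.3205

Step 3 — cumulative fraction after k components = (λ_1 + ... + λ_k) / Σ λ:
  k = 1: 53/78 = 0.6795
  k = 2: (53 + 25)/78 = 78/78 = 1

Summary (fraction, with percent):

explained: PC1 0.6795 (67.95%), PC2 0.3205 (32.05%);  cumulative: 0.6795, 1


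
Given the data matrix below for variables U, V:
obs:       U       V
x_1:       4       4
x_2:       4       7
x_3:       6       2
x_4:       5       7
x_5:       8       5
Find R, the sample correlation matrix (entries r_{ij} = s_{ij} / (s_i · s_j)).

Step 1 — column means:
  mean(U) = (4 + 4 + 6 + 5 + 8) / 5 = 27/5 = 5.4
  mean(V) = (4 + 7 + 2 + 7 + 5) / 5 = 25/5 = 5

Step 2 — sample variances and covariances s[i,j] = (1/(n-1)) · Σ_k (x_{k,i} - mean_i) · (x_{k,j} - mean_j), with n-1 = 4:
  s[U,U] = ((-1.4)·(-1.4) + (-1.4)·(-1.4) + (0.6)·(0.6) + (-0.4)·(-0.4) + (2.6)·(2.6)) / 4 = 11.2/4 = 2.8
  s[U,V] = ((-1.4)·(-1) + (-1.4)·(2) + (0.6)·(-3) + (-0.4)·(2) + (2.6)·(0)) / 4 = -4/4 = -1
  s[V,V] = ((-1)·(-1) + (2)·(2) + (-3)·(-3) + (2)·(2) + (0)·(0)) / 4 = 18/4 = 4.5
  Sample standard deviations s_i = √(s[i,i]):
  s(U) = √(2.8) = 1.6733
  s(V) = √(4.5) = 2.1213

Step 3 — r_{ij} = s_{ij} / (s_i · s_j):
  r[U,U] = 1 (diagonal).
  r[U,V] = -1 / (1.6733 · 2.1213) = -1 / 3.5496 = -0.2817
  r[V,V] = 1 (diagonal).

R is symmetric with unit diagonal. Assembling:

R = [[1, -0.2817],
 [-0.2817, 1]]


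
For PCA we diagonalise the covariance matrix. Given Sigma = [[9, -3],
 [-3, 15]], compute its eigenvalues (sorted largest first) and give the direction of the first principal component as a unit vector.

Step 1 — characteristic polynomial of 2×2 Sigma:
  det(Sigma - λI) = λ² - trace · λ + det = 0.
  trace = 9 + 15 = 24, det = 9·15 - (-3)² = 126.
Step 2 — discriminant:
  Δ = trace² - 4·det = 576 - 504 = 72.
Step 3 — eigenvalues:
  λ = (trace ± √Δ)/2 = (24 ± 8.4853)/2,
  λ_1 = 16.2426,  λ_2 = 7.7574.

Step 4 — unit eigenvector for λ_1: solve (Sigma - λ_1 I)v = 0. First row:
  (9 - 16.2426)·v_x + (-3)·v_y = 0, i.e. (-7.2426)·v_x + (-3)·v_y = 0,
  so v ∝ (b, λ_1 - a) = (-3, 7.2426); multiply by -1 so the first entry is positive: u = (3, -7.2426).
  ||u|| = √((3)² + (-7.2426)²) = √(61.4558) ≈ 7.8394,
  v_1 = u/||u|| ≈ (0.3827, -0.9239) (||v_1|| = 1).

λ_1 = 16.2426,  λ_2 = 7.7574;  v_1 ≈ (0.3827, -0.9239)


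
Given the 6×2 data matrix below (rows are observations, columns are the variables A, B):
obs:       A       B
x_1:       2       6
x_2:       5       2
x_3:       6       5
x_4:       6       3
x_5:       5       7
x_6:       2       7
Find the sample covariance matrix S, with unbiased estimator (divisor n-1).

Step 1 — column means:
  mean(A) = (2 + 5 + 6 + 6 + 5 + 2) / 6 = 26/6 = 4.3333
  mean(B) = (6 + 2 + 5 + 3 + 7 + 7) / 6 = 30/6 = 5

Step 2 — sample covariance S[i,j] = (1/(n-1)) · Σ_k (x_{k,i} - mean_i) · (x_{k,j} - mean_j), with n-1 = 5.
  S[A,A] = ((-2.3333)·(-2.3333) + (0.6667)·(0.6667) + (1.6667)·(1.6667) + (1.6667)·(1.6667) + (0.6667)·(0.6667) + (-2.3333)·(-2.3333)) / 5 = 17.3333/5 = 3.4667
  S[A,B] = ((-2.3333)·(1) + (0.6667)·(-3) + (1.6667)·(0) + (1.6667)·(-2) + (0.6667)·(2) + (-2.3333)·(2)) / 5 = -11/5 = -2.2
  S[B,B] = ((1)·(1) + (-3)·(-3) + (0)·(0) + (-2)·(-2) + (2)·(2) + (2)·(2)) / 5 = 22/5 = 4.4

S is symmetric (S[j,i] = S[i,j]). Assembling:

S = [[3.4667, -2.2],
 [-2.2, 4.4]]


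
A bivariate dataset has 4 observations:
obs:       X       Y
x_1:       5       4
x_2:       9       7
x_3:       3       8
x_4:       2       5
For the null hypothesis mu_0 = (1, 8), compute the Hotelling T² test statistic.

Step 1 — sample mean vector:
  mean(X) = (5 + 9 + 3 + 2) / 4 = 19/4 = 4.75
  mean(Y) = (4 + 7 + 8 + 5) / 4 = 24/4 = 6
  x̄ = (4.75, 6),  deviation x̄ - mu_0 = (4.75, 6) - (1, 8) = (3.75, -2).

Step 2 — sample covariance matrix, S[i,j] = (1/(n-1)) · Σ_k (x_{k,i} - mean_i) · (x_{k,j} - mean_j), divisor n-1 = 3:
  S[X,X] = ((0.25)·(0.25) + (4.25)·(4.25) + (-1.75)·(-1.75) + (-2.75)·(-2.75)) / 3 = 28.75/3 = 9.5833
  S[X,Y] = ((0.25)·(-2) + (4.25)·(1) + (-1.75)·(2) + (-2.75)·(-1)) / 3 = 3/3 = 1
  S[Y,Y] = ((-2)·(-2) + (1)·(1) + (2)·(2) + (-1)·(-1)) / 3 = 10/3 = 3.3333
  S = [[9.5833, 1],
 [1, 3.3333]].

Step 3 — invert S. det(S) = 9.5833·3.3333 - (1)² = 30.9444.
  S^{-1} = (1/det) · [[d, -b], [-b, a]] = [[0.1077, -0.0323],
 [-0.0323, 0.3097]].

Step 4 — quadratic form (x̄ - mu_0)^T · S^{-1} · (x̄ - mu_0):
  S^{-1} · (x̄ - mu_0) = (0.4686, -0.7406),
  (x̄ - mu_0)^T · [...] = (3.75)·(0.4686) + (-2)·(-0.7406) = 3.2383.

Step 5 — scale by n: T² = 4 · 3.2383 = 12.9533.

T² ≈ 12.9533


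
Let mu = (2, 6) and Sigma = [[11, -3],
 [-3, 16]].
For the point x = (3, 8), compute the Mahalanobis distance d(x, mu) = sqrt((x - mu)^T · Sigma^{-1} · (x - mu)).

Step 1 — centre the observation: (x - mu) = (1, 2).

Step 2 — invert Sigma. det(Sigma) = 11·16 - (-3)² = 167.
  Sigma^{-1} = (1/det) · [[d, -b], [-b, a]] = [[0.0958, 0.018],
 [0.018, 0.0659]].

Step 3 — form the quadratic (x - mu)^T · Sigma^{-1} · (x - mu):
  Sigma^{-1} · (x - mu) = (0.1317, 0.1497).
  (x - mu)^T · [Sigma^{-1} · (x - mu)] = (1)·(0.1317) + (2)·(0.1497) = 0.4311.

Step 4 — take square root: d = √(0.4311) ≈ 0.6566.

d(x, mu) = √(0.4311) ≈ 0.6566


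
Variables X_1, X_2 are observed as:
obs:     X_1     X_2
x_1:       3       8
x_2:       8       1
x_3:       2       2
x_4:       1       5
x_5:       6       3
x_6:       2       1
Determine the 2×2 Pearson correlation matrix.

Step 1 — column means:
  mean(X_1) = (3 + 8 + 2 + 1 + 6 + 2) / 6 = 22/6 = 3.6667
  mean(X_2) = (8 + 1 + 2 + 5 + 3 + 1) / 6 = 20/6 = 3.3333

Step 2 — sample variances and covariances s[i,j] = (1/(n-1)) · Σ_k (x_{k,i} - mean_i) · (x_{k,j} - mean_j), with n-1 = 5:
  s[X_1,X_1] = ((-0.6667)·(-0.6667) + (4.3333)·(4.3333) + (-1.6667)·(-1.6667) + (-2.6667)·(-2.6667) + (2.3333)·(2.3333) + (-1.6667)·(-1.6667)) / 5 = 37.3333/5 = 7.4667
  s[X_1,X_2] = ((-0.6667)·(4.6667) + (4.3333)·(-2.3333) + (-1.6667)·(-1.3333) + (-2.6667)·(1.6667) + (2.3333)·(-0.3333) + (-1.6667)·(-2.3333)) / 5 = -12.3333/5 = -2.4667
  s[X_2,X_2] = ((4.6667)·(4.6667) + (-2.3333)·(-2.3333) + (-1.3333)·(-1.3333) + (1.6667)·(1.6667) + (-0.3333)·(-0.3333) + (-2.3333)·(-2.3333)) / 5 = 37.3333/5 = 7.4667
  Sample standard deviations s_i = √(s[i,i]):
  s(X_1) = √(7.4667) = 2.7325
  s(X_2) = √(7.4667) = 2.7325

Step 3 — r_{ij} = s_{ij} / (s_i · s_j):
  r[X_1,X_1] = 1 (diagonal).
  r[X_1,X_2] = -2.4667 / (2.7325 · 2.7325) = -2.4667 / 7.4667 = -0.3304
  r[X_2,X_2] = 1 (diagonal).

R is symmetric with unit diagonal. Assembling:

R = [[1, -0.3304],
 [-0.3304, 1]]


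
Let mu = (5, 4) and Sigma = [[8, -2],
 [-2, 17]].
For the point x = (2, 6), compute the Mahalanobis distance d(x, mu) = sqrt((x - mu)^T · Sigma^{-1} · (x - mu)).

Step 1 — centre the observation: (x - mu) = (-3, 2).

Step 2 — invert Sigma. det(Sigma) = 8·17 - (-2)² = 132.
  Sigma^{-1} = (1/det) · [[d, -b], [-b, a]] = [[0.1288, 0.0152],
 [0.0152, 0.0606]].

Step 3 — form the quadratic (x - mu)^T · Sigma^{-1} · (x - mu):
  Sigma^{-1} · (x - mu) = (-0.3561, 0.0758).
  (x - mu)^T · [Sigma^{-1} · (x - mu)] = (-3)·(-0.3561) + (2)·(0.0758) = 1.2197.

Step 4 — take square root: d = √(1.2197) ≈ 1.1044.

d(x, mu) = √(1.2197) ≈ 1.1044


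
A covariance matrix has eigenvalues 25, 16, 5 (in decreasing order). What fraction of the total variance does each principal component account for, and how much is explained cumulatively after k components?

Step 1 — total variance = trace(Sigma) = Σ λ_i = 25 + 16 + 5 = 46.

Step 2 — fraction explained by component i = λ_i / Σ λ:
  PC1: 25/46 = 0.5435
  PC2: 16/46 = 0.3478
  PC3: 5/46 = 0.1087

Step 3 — cumulative fraction after k components = (λ_1 + ... + λ_k) / Σ λ:
  k = 1: 25/46 = 0.5435
  k = 2: (25 + 16)/46 = 41/46 = 0.8913
  k = 3: (25 + 16 + 5)/46 = 46/46 = 1

Summary (fraction, with percent):

explained: PC1 0.5435 (54.35%), PC2 0.3478 (34.78%), PC3 0.1087 (10.87%);  cumulative: 0.5435, 0.8913, 1


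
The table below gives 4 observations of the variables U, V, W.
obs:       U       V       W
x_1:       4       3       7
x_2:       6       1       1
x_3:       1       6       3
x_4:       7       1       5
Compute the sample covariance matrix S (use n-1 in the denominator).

Step 1 — column means:
  mean(U) = (4 + 6 + 1 + 7) / 4 = 18/4 = 4.5
  mean(V) = (3 + 1 + 6 + 1) / 4 = 11/4 = 2.75
  mean(W) = (7 + 1 + 3 + 5) / 4 = 16/4 = 4

Step 2 — sample covariance S[i,j] = (1/(n-1)) · Σ_k (x_{k,i} - mean_i) · (x_{k,j} - mean_j), with n-1 = 3.
  S[U,U] = ((-0.5)·(-0.5) + (1.5)·(1.5) + (-3.5)·(-3.5) + (2.5)·(2.5)) / 3 = 21/3 = 7
  S[U,V] = ((-0.5)·(0.25) + (1.5)·(-1.75) + (-3.5)·(3.25) + (2.5)·(-1.75)) / 3 = -18.5/3 = -6.1667
  S[U,W] = ((-0.5)·(3) + (1.5)·(-3) + (-3.5)·(-1) + (2.5)·(1)) / 3 = 0/3 = 0
  S[V,V] = ((0.25)·(0.25) + (-1.75)·(-1.75) + (3.25)·(3.25) + (-1.75)·(-1.75)) / 3 = 16.75/3 = 5.5833
  S[V,W] = ((0.25)·(3) + (-1.75)·(-3) + (3.25)·(-1) + (-1.75)·(1)) / 3 = 1/3 = 0.3333
  S[W,W] = ((3)·(3) + (-3)·(-3) + (-1)·(-1) + (1)·(1)) / 3 = 20/3 = 6.6667

S is symmetric (S[j,i] = S[i,j]). Assembling:

S = [[7, -6.1667, 0],
 [-6.1667, 5.5833, 0.3333],
 [0, 0.3333, 6.6667]]


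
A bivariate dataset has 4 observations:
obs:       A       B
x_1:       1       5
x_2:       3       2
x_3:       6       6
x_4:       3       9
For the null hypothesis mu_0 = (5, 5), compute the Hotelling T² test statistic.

Step 1 — sample mean vector:
  mean(A) = (1 + 3 + 6 + 3) / 4 = 13/4 = 3.25
  mean(B) = (5 + 2 + 6 + 9) / 4 = 22/4 = 5.5
  x̄ = (3.25, 5.5),  deviation x̄ - mu_0 = (3.25, 5.5) - (5, 5) = (-1.75, 0.5).

Step 2 — sample covariance matrix, S[i,j] = (1/(n-1)) · Σ_k (x_{k,i} - mean_i) · (x_{k,j} - mean_j), divisor n-1 = 3:
  S[A,A] = ((-2.25)·(-2.25) + (-0.25)·(-0.25) + (2.75)·(2.75) + (-0.25)·(-0.25)) / 3 = 12.75/3 = 4.25
  S[A,B] = ((-2.25)·(-0.5) + (-0.25)·(-3.5) + (2.75)·(0.5) + (-0.25)·(3.5)) / 3 = 2.5/3 = 0.8333
  S[B,B] = ((-0.5)·(-0.5) + (-3.5)·(-3.5) + (0.5)·(0.5) + (3.5)·(3.5)) / 3 = 25/3 = 8.3333
  S = [[4.25, 0.8333],
 [0.8333, 8.3333]].

Step 3 — invert S. det(S) = 4.25·8.3333 - (0.8333)² = 34.7222.
  S^{-1} = (1/det) · [[d, -b], [-b, a]] = [[0.24, -0.024],
 [-0.024, 0.1224]].

Step 4 — quadratic form (x̄ - mu_0)^T · S^{-1} · (x̄ - mu_0):
  S^{-1} · (x̄ - mu_0) = (-0.432, 0.1032),
  (x̄ - mu_0)^T · [...] = (-1.75)·(-0.432) + (0.5)·(0.1032) = 0.8076.

Step 5 — scale by n: T² = 4 · 0.8076 = 3.2304.

T² ≈ 3.2304


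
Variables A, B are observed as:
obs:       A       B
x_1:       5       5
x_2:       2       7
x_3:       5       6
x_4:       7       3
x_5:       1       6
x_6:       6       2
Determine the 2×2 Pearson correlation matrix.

Step 1 — column means:
  mean(A) = (5 + 2 + 5 + 7 + 1 + 6) / 6 = 26/6 = 4.3333
  mean(B) = (5 + 7 + 6 + 3 + 6 + 2) / 6 = 29/6 = 4.8333

Step 2 — sample variances and covariances s[i,j] = (1/(n-1)) · Σ_k (x_{k,i} - mean_i) · (x_{k,j} - mean_j), with n-1 = 5:
  s[A,A] = ((0.6667)·(0.6667) + (-2.3333)·(-2.3333) + (0.6667)·(0.6667) + (2.6667)·(2.6667) + (-3.3333)·(-3.3333) + (1.6667)·(1.6667)) / 5 = 27.3333/5 = 5.4667
  s[A,B] = ((0.6667)·(0.1667) + (-2.3333)·(2.1667) + (0.6667)·(1.1667) + (2.6667)·(-1.8333) + (-3.3333)·(1.1667) + (1.6667)·(-2.8333)) / 5 = -17.6667/5 = -3.5333
  s[B,B] = ((0.1667)·(0.1667) + (2.1667)·(2.1667) + (1.1667)·(1.1667) + (-1.8333)·(-1.8333) + (1.1667)·(1.1667) + (-2.8333)·(-2.8333)) / 5 = 18.8333/5 = 3.7667
  Sample standard deviations s_i = √(s[i,i]):
  s(A) = √(5.4667) = 2.3381
  s(B) = √(3.7667) = 1.9408

Step 3 — r_{ij} = s_{ij} / (s_i · s_j):
  r[A,A] = 1 (diagonal).
  r[A,B] = -3.5333 / (2.3381 · 1.9408) = -3.5333 / 4.5377 = -0.7787
  r[B,B] = 1 (diagonal).

R is symmetric with unit diagonal. Assembling:

R = [[1, -0.7787],
 [-0.7787, 1]]


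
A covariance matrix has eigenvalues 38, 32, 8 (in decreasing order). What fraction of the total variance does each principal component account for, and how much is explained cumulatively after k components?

Step 1 — total variance = trace(Sigma) = Σ λ_i = 38 + 32 + 8 = 78.

Step 2 — fraction explained by component i = λ_i / Σ λ:
  PC1: 38/78 = 0.4872
  PC2: 32/78 = 0.4103
  PC3: 8/78 = 0.1026

Step 3 — cumulative fraction after k components = (λ_1 + ... + λ_k) / Σ λ:
  k = 1: 38/78 = 0.4872
  k = 2: (38 + 32)/78 = 70/78 = 0.8974
  k = 3: (38 + 32 + 8)/78 = 78/78 = 1

Summary (fraction, with percent):

explained: PC1 0.4872 (48.72%), PC2 0.4103 (41.03%), PC3 0.1026 (10.26%);  cumulative: 0.4872, 0.8974, 1


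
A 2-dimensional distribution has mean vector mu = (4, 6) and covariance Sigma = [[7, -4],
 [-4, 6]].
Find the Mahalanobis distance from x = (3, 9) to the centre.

Step 1 — centre the observation: (x - mu) = (-1, 3).

Step 2 — invert Sigma. det(Sigma) = 7·6 - (-4)² = 26.
  Sigma^{-1} = (1/det) · [[d, -b], [-b, a]] = [[0.2308, 0.1538],
 [0.1538, 0.2692]].

Step 3 — form the quadratic (x - mu)^T · Sigma^{-1} · (x - mu):
  Sigma^{-1} · (x - mu) = (0.2308, 0.6538).
  (x - mu)^T · [Sigma^{-1} · (x - mu)] = (-1)·(0.2308) + (3)·(0.6538) = 1.7308.

Step 4 — take square root: d = √(1.7308) ≈ 1.3156.

d(x, mu) = √(1.7308) ≈ 1.3156


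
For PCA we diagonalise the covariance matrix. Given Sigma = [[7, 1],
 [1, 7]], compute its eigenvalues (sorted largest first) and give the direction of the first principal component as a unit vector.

Step 1 — characteristic polynomial of 2×2 Sigma:
  det(Sigma - λI) = λ² - trace · λ + det = 0.
  trace = 7 + 7 = 14, det = 7·7 - (1)² = 48.
Step 2 — discriminant:
  Δ = trace² - 4·det = 196 - 192 = 4.
Step 3 — eigenvalues:
  λ = (trace ± √Δ)/2 = (14 ± 2)/2,
  λ_1 = 8,  λ_2 = 6.

Step 4 — unit eigenvector for λ_1: solve (Sigma - λ_1 I)v = 0. First row:
  (7 - 8)·v_x + (1)·v_y = 0, i.e. (-1)·v_x + (1)·v_y = 0,
  so v ∝ (b, λ_1 - a) = (1, 1) = u.
  ||u|| = √((1)² + (1)²) = √(2) ≈ 1.4142,
  v_1 = u/||u|| ≈ (0.7071, 0.7071) (||v_1|| = 1).

λ_1 = 8,  λ_2 = 6;  v_1 ≈ (0.7071, 0.7071)


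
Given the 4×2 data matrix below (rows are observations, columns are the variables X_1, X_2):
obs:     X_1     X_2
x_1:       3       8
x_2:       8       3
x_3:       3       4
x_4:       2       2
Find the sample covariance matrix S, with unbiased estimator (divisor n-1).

Step 1 — column means:
  mean(X_1) = (3 + 8 + 3 + 2) / 4 = 16/4 = 4
  mean(X_2) = (8 + 3 + 4 + 2) / 4 = 17/4 = 4.25

Step 2 — sample covariance S[i,j] = (1/(n-1)) · Σ_k (x_{k,i} - mean_i) · (x_{k,j} - mean_j), with n-1 = 3.
  S[X_1,X_1] = ((-1)·(-1) + (4)·(4) + (-1)·(-1) + (-2)·(-2)) / 3 = 22/3 = 7.3333
  S[X_1,X_2] = ((-1)·(3.75) + (4)·(-1.25) + (-1)·(-0.25) + (-2)·(-2.25)) / 3 = -4/3 = -1.3333
  S[X_2,X_2] = ((3.75)·(3.75) + (-1.25)·(-1.25) + (-0.25)·(-0.25) + (-2.25)·(-2.25)) / 3 = 20.75/3 = 6.9167

S is symmetric (S[j,i] = S[i,j]). Assembling:

S = [[7.3333, -1.3333],
 [-1.3333, 6.9167]]


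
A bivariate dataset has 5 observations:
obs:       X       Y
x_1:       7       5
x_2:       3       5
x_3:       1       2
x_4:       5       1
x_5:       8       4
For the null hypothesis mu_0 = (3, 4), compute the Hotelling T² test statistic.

Step 1 — sample mean vector:
  mean(X) = (7 + 3 + 1 + 5 + 8) / 5 = 24/5 = 4.8
  mean(Y) = (5 + 5 + 2 + 1 + 4) / 5 = 17/5 = 3.4
  x̄ = (4.8, 3.4),  deviation x̄ - mu_0 = (4.8, 3.4) - (3, 4) = (1.8, -0.6).

Step 2 — sample covariance matrix, S[i,j] = (1/(n-1)) · Σ_k (x_{k,i} - mean_i) · (x_{k,j} - mean_j), divisor n-1 = 4:
  S[X,X] = ((2.2)·(2.2) + (-1.8)·(-1.8) + (-3.8)·(-3.8) + (0.2)·(0.2) + (3.2)·(3.2)) / 4 = 32.8/4 = 8.2
  S[X,Y] = ((2.2)·(1.6) + (-1.8)·(1.6) + (-3.8)·(-1.4) + (0.2)·(-2.4) + (3.2)·(0.6)) / 4 = 7.4/4 = 1.85
  S[Y,Y] = ((1.6)·(1.6) + (1.6)·(1.6) + (-1.4)·(-1.4) + (-2.4)·(-2.4) + (0.6)·(0.6)) / 4 = 13.2/4 = 3.3
  S = [[8.2, 1.85],
 [1.85, 3.3]].

Step 3 — invert S. det(S) = 8.2·3.3 - (1.85)² = 23.6375.
  S^{-1} = (1/det) · [[d, -b], [-b, a]] = [[0.1396, -0.0783],
 [-0.0783, 0.3469]].

Step 4 — quadratic form (x̄ - mu_0)^T · S^{-1} · (x̄ - mu_0):
  S^{-1} · (x̄ - mu_0) = (0.2983, -0.349),
  (x̄ - mu_0)^T · [...] = (1.8)·(0.2983) + (-0.6)·(-0.349) = 0.7463.

Step 5 — scale by n: T² = 5 · 0.7463 = 3.7314.

T² ≈ 3.7314


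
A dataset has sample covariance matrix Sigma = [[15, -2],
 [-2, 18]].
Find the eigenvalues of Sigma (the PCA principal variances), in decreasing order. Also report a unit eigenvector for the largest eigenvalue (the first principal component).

Step 1 — characteristic polynomial of 2×2 Sigma:
  det(Sigma - λI) = λ² - trace · λ + det = 0.
  trace = 15 + 18 = 33, det = 15·18 - (-2)² = 266.
Step 2 — discriminant:
  Δ = trace² - 4·det = 1089 - 1064 = 25.
Step 3 — eigenvalues:
  λ = (trace ± √Δ)/2 = (33 ± 5)/2,
  λ_1 = 19,  λ_2 = 14.

Step 4 — unit eigenvector for λ_1: solve (Sigma - λ_1 I)v = 0. First row:
  (15 - 19)·v_x + (-2)·v_y = 0, i.e. (-4)·v_x + (-2)·v_y = 0,
  so v ∝ (b, λ_1 - a) = (-2, 4); multiply by -1 so the first entry is positive: u = (2, -4).
  ||u|| = √((2)² + (-4)²) = √(20) ≈ 4.4721,
  v_1 = u/||u|| ≈ (0.4472, -0.8944) (||v_1|| = 1).

λ_1 = 19,  λ_2 = 14;  v_1 ≈ (0.4472, -0.8944)


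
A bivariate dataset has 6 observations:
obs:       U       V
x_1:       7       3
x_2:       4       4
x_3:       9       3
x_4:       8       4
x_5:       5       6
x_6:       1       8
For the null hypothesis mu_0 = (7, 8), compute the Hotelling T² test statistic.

Step 1 — sample mean vector:
  mean(U) = (7 + 4 + 9 + 8 + 5 + 1) / 6 = 34/6 = 5.6667
  mean(V) = (3 + 4 + 3 + 4 + 6 + 8) / 6 = 28/6 = 4.6667
  x̄ = (5.6667, 4.6667),  deviation x̄ - mu_0 = (5.6667, 4.6667) - (7, 8) = (-1.3333, -3.3333).

Step 2 — sample covariance matrix, S[i,j] = (1/(n-1)) · Σ_k (x_{k,i} - mean_i) · (x_{k,j} - mean_j), divisor n-1 = 5:
  S[U,U] = ((1.3333)·(1.3333) + (-1.6667)·(-1.6667) + (3.3333)·(3.3333) + (2.3333)·(2.3333) + (-0.6667)·(-0.6667) + (-4.6667)·(-4.6667)) / 5 = 43.3333/5 = 8.6667
  S[U,V] = ((1.3333)·(-1.6667) + (-1.6667)·(-0.6667) + (3.3333)·(-1.6667) + (2.3333)·(-0.6667) + (-0.6667)·(1.3333) + (-4.6667)·(3.3333)) / 5 = -24.6667/5 = -4.9333
  S[V,V] = ((-1.6667)·(-1.6667) + (-0.6667)·(-0.6667) + (-1.6667)·(-1.6667) + (-0.6667)·(-0.6667) + (1.3333)·(1.3333) + (3.3333)·(3.3333)) / 5 = 19.3333/5 = 3.8667
  S = [[8.6667, -4.9333],
 [-4.9333, 3.8667]].

Step 3 — invert S. det(S) = 8.6667·3.8667 - (-4.9333)² = 9.1733.
  S^{-1} = (1/det) · [[d, -b], [-b, a]] = [[0.4215, 0.5378],
 [0.5378, 0.9448]].

Step 4 — quadratic form (x̄ - mu_0)^T · S^{-1} · (x̄ - mu_0):
  S^{-1} · (x̄ - mu_0) = (-2.3547, -3.8663),
  (x̄ - mu_0)^T · [...] = (-1.3333)·(-2.3547) + (-3.3333)·(-3.8663) = 16.0271.

Step 5 — scale by n: T² = 6 · 16.0271 = 96.1628.

T² ≈ 96.1628


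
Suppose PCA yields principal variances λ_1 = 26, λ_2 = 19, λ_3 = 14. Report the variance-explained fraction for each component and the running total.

Step 1 — total variance = trace(Sigma) = Σ λ_i = 26 + 19 + 14 = 59.

Step 2 — fraction explained by component i = λ_i / Σ λ:
  PC1: 26/59 = 0.4407
  PC2: 19/59 = 0.322
  PC3: 14/59 = 0.2373

Step 3 — cumulative fraction after k components = (λ_1 + ... + λ_k) / Σ λ:
  k = 1: 26/59 = 0.4407
  k = 2: (26 + 19)/59 = 45/59 = 0.7627
  k = 3: (26 + 19 + 14)/59 = 59/59 = 1

Summary (fraction, with percent):

explained: PC1 0.4407 (44.07%), PC2 0.322 (32.2%), PC3 0.2373 (23.73%);  cumulative: 0.4407, 0.7627, 1


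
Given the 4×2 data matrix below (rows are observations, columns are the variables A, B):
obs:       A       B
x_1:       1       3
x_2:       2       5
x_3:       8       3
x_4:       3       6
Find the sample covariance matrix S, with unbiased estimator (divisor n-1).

Step 1 — column means:
  mean(A) = (1 + 2 + 8 + 3) / 4 = 14/4 = 3.5
  mean(B) = (3 + 5 + 3 + 6) / 4 = 17/4 = 4.25

Step 2 — sample covariance S[i,j] = (1/(n-1)) · Σ_k (x_{k,i} - mean_i) · (x_{k,j} - mean_j), with n-1 = 3.
  S[A,A] = ((-2.5)·(-2.5) + (-1.5)·(-1.5) + (4.5)·(4.5) + (-0.5)·(-0.5)) / 3 = 29/3 = 9.6667
  S[A,B] = ((-2.5)·(-1.25) + (-1.5)·(0.75) + (4.5)·(-1.25) + (-0.5)·(1.75)) / 3 = -4.5/3 = -1.5
  S[B,B] = ((-1.25)·(-1.25) + (0.75)·(0.75) + (-1.25)·(-1.25) + (1.75)·(1.75)) / 3 = 6.75/3 = 2.25

S is symmetric (S[j,i] = S[i,j]). Assembling:

S = [[9.6667, -1.5],
 [-1.5, 2.25]]


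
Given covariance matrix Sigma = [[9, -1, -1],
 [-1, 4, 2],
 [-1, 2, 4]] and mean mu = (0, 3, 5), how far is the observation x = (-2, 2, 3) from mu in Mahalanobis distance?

Step 1 — centre the observation: (x - mu) = (-2, -1, -2).

Step 2 — invert Sigma (cofactor / det for 3×3, or solve directly):
  Sigma^{-1} = [[0.1154, 0.0192, 0.0192],
 [0.0192, 0.3365, -0.1635],
 [0.0192, -0.1635, 0.3365]].

Step 3 — form the quadratic (x - mu)^T · Sigma^{-1} · (x - mu):
  Sigma^{-1} · (x - mu) = (-0.2885, -0.0481, -0.5481).
  (x - mu)^T · [Sigma^{-1} · (x - mu)] = (-2)·(-0.2885) + (-1)·(-0.0481) + (-2)·(-0.5481) = 1.7212.

Step 4 — take square root: d = √(1.7212) ≈ 1.3119.

d(x, mu) = √(1.7212) ≈ 1.3119


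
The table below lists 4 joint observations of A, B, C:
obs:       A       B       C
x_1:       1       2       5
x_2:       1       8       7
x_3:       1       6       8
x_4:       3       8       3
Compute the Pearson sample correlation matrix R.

Step 1 — column means:
  mean(A) = (1 + 1 + 1 + 3) / 4 = 6/4 = 1.5
  mean(B) = (2 + 8 + 6 + 8) / 4 = 24/4 = 6
  mean(C) = (5 + 7 + 8 + 3) / 4 = 23/4 = 5.75

Step 2 — sample variances and covariances s[i,j] = (1/(n-1)) · Σ_k (x_{k,i} - mean_i) · (x_{k,j} - mean_j), with n-1 = 3:
  s[A,A] = ((-0.5)·(-0.5) + (-0.5)·(-0.5) + (-0.5)·(-0.5) + (1.5)·(1.5)) / 3 = 3/3 = 1
  s[A,B] = ((-0.5)·(-4) + (-0.5)·(2) + (-0.5)·(0) + (1.5)·(2)) / 3 = 4/3 = 1.3333
  s[A,C] = ((-0.5)·(-0.75) + (-0.5)·(1.25) + (-0.5)·(2.25) + (1.5)·(-2.75)) / 3 = -5.5/3 = -1.8333
  s[B,B] = ((-4)·(-4) + (2)·(2) + (0)·(0) + (2)·(2)) / 3 = 24/3 = 8
  s[B,C] = ((-4)·(-0.75) + (2)·(1.25) + (0)·(2.25) + (2)·(-2.75)) / 3 = 0/3 = 0
  s[C,C] = ((-0.75)·(-0.75) + (1.25)·(1.25) + (2.25)·(2.25) + (-2.75)·(-2.75)) / 3 = 14.75/3 = 4.9167
  Sample standard deviations s_i = √(s[i,i]):
  s(A) = √(1) = 1
  s(B) = √(8) = 2.8284
  s(C) = √(4.9167) = 2.2174

Step 3 — r_{ij} = s_{ij} / (s_i · s_j):
  r[A,A] = 1 (diagonal).
  r[A,B] = 1.3333 / (1 · 2.8284) = 1.3333 / 2.8284 = 0.4714
  r[A,C] = -1.8333 / (1 · 2.2174) = -1.8333 / 2.2174 = -0.8268
  r[B,B] = 1 (diagonal).
  r[B,C] = 0 / (2.8284 · 2.2174) = 0 / 6.2716 = 0
  r[C,C] = 1 (diagonal).

R is symmetric with unit diagonal. Assembling:

R = [[1, 0.4714, -0.8268],
 [0.4714, 1, 0],
 [-0.8268, 0, 1]]


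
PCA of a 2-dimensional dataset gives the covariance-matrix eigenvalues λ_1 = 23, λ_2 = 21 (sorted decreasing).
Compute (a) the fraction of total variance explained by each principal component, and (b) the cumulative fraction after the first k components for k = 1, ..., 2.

Step 1 — total variance = trace(Sigma) = Σ λ_i = 23 + 21 = 44.

Step 2 — fraction explained by component i = λ_i / Σ λ:
  PC1: 23/44 = 0.5227
  PC2: 21/44 = 0.4773

Step 3 — cumulative fraction after k components = (λ_1 + ... + λ_k) / Σ λ:
  k = 1: 23/44 = 0.5227
  k = 2: (23 + 21)/44 = 44/44 = 1

Summary (fraction, with percent):

explained: PC1 0.5227 (52.27%), PC2 0.4773 (47.73%);  cumulative: 0.5227, 1


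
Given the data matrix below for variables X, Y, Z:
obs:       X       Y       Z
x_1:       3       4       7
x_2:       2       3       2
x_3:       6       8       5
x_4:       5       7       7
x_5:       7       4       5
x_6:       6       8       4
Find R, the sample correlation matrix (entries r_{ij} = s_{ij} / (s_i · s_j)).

Step 1 — column means:
  mean(X) = (3 + 2 + 6 + 5 + 7 + 6) / 6 = 29/6 = 4.8333
  mean(Y) = (4 + 3 + 8 + 7 + 4 + 8) / 6 = 34/6 = 5.6667
  mean(Z) = (7 + 2 + 5 + 7 + 5 + 4) / 6 = 30/6 = 5

Step 2 — sample variances and covariances s[i,j] = (1/(n-1)) · Σ_k (x_{k,i} - mean_i) · (x_{k,j} - mean_j), with n-1 = 5:
  s[X,X] = ((-1.8333)·(-1.8333) + (-2.8333)·(-2.8333) + (1.1667)·(1.1667) + (0.1667)·(0.1667) + (2.1667)·(2.1667) + (1.1667)·(1.1667)) / 5 = 18.8333/5 = 3.7667
  s[X,Y] = ((-1.8333)·(-1.6667) + (-2.8333)·(-2.6667) + (1.1667)·(2.3333) + (0.1667)·(1.3333) + (2.1667)·(-1.6667) + (1.1667)·(2.3333)) / 5 = 12.6667/5 = 2.5333
  s[X,Z] = ((-1.8333)·(2) + (-2.8333)·(-3) + (1.1667)·(0) + (0.1667)·(2) + (2.1667)·(0) + (1.1667)·(-1)) / 5 = 4/5 = 0.8
  s[Y,Y] = ((-1.6667)·(-1.6667) + (-2.6667)·(-2.6667) + (2.3333)·(2.3333) + (1.3333)·(1.3333) + (-1.6667)·(-1.6667) + (2.3333)·(2.3333)) / 5 = 25.3333/5 = 5.0667
  s[Y,Z] = ((-1.6667)·(2) + (-2.6667)·(-3) + (2.3333)·(0) + (1.3333)·(2) + (-1.6667)·(0) + (2.3333)·(-1)) / 5 = 5/5 = 1
  s[Z,Z] = ((2)·(2) + (-3)·(-3) + (0)·(0) + (2)·(2) + (0)·(0) + (-1)·(-1)) / 5 = 18/5 = 3.6
  Sample standard deviations s_i = √(s[i,i]):
  s(X) = √(3.7667) = 1.9408
  s(Y) = √(5.0667) = 2.2509
  s(Z) = √(3.6) = 1.8974

Step 3 — r_{ij} = s_{ij} / (s_i · s_j):
  r[X,X] = 1 (diagonal).
  r[X,Y] = 2.5333 / (1.9408 · 2.2509) = 2.5333 / 4.3686 = 0.5799
  r[X,Z] = 0.8 / (1.9408 · 1.8974) = 0.8 / 3.6824 = 0.2173
  r[Y,Y] = 1 (diagonal).
  r[Y,Z] = 1 / (2.2509 · 1.8974) = 1 / 4.2708 = 0.2341
  r[Z,Z] = 1 (diagonal).

R is symmetric with unit diagonal. Assembling:

R = [[1, 0.5799, 0.2173],
 [0.5799, 1, 0.2341],
 [0.2173, 0.2341, 1]]


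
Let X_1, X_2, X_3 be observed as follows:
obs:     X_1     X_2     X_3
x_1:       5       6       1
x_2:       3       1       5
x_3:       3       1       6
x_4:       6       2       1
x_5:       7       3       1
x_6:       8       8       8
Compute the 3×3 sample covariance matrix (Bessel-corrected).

Step 1 — column means:
  mean(X_1) = (5 + 3 + 3 + 6 + 7 + 8) / 6 = 32/6 = 5.3333
  mean(X_2) = (6 + 1 + 1 + 2 + 3 + 8) / 6 = 21/6 = 3.5
  mean(X_3) = (1 + 5 + 6 + 1 + 1 + 8) / 6 = 22/6 = 3.6667

Step 2 — sample covariance S[i,j] = (1/(n-1)) · Σ_k (x_{k,i} - mean_i) · (x_{k,j} - mean_j), with n-1 = 5.
  S[X_1,X_1] = ((-0.3333)·(-0.3333) + (-2.3333)·(-2.3333) + (-2.3333)·(-2.3333) + (0.6667)·(0.6667) + (1.6667)·(1.6667) + (2.6667)·(2.6667)) / 5 = 21.3333/5 = 4.2667
  S[X_1,X_2] = ((-0.3333)·(2.5) + (-2.3333)·(-2.5) + (-2.3333)·(-2.5) + (0.6667)·(-1.5) + (1.6667)·(-0.5) + (2.6667)·(4.5)) / 5 = 21/5 = 4.2
  S[X_1,X_3] = ((-0.3333)·(-2.6667) + (-2.3333)·(1.3333) + (-2.3333)·(2.3333) + (0.6667)·(-2.6667) + (1.6667)·(-2.6667) + (2.6667)·(4.3333)) / 5 = -2.3333/5 = -0.4667
  S[X_2,X_2] = ((2.5)·(2.5) + (-2.5)·(-2.5) + (-2.5)·(-2.5) + (-1.5)·(-1.5) + (-0.5)·(-0.5) + (4.5)·(4.5)) / 5 = 41.5/5 = 8.3
  S[X_2,X_3] = ((2.5)·(-2.6667) + (-2.5)·(1.3333) + (-2.5)·(2.3333) + (-1.5)·(-2.6667) + (-0.5)·(-2.6667) + (4.5)·(4.3333)) / 5 = 9/5 = 1.8
  S[X_3,X_3] = ((-2.6667)·(-2.6667) + (1.3333)·(1.3333) + (2.3333)·(2.3333) + (-2.6667)·(-2.6667) + (-2.6667)·(-2.6667) + (4.3333)·(4.3333)) / 5 = 47.3333/5 = 9.4667

S is symmetric (S[j,i] = S[i,j]). Assembling:

S = [[4.2667, 4.2, -0.4667],
 [4.2, 8.3, 1.8],
 [-0.4667, 1.8, 9.4667]]


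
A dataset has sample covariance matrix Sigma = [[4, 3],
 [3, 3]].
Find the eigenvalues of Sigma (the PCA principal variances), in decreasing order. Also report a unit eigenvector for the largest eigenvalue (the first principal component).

Step 1 — characteristic polynomial of 2×2 Sigma:
  det(Sigma - λI) = λ² - trace · λ + det = 0.
  trace = 4 + 3 = 7, det = 4·3 - (3)² = 3.
Step 2 — discriminant:
  Δ = trace² - 4·det = 49 - 12 = 37.
Step 3 — eigenvalues:
  λ = (trace ± √Δ)/2 = (7 ± 6.0828)/2,
  λ_1 = 6.5414,  λ_2 = 0.4586.

Step 4 — unit eigenvector for λ_1: solve (Sigma - λ_1 I)v = 0. First row:
  (4 - 6.5414)·v_x + (3)·v_y = 0, i.e. (-2.5414)·v_x + (3)·v_y = 0,
  so v ∝ (b, λ_1 - a) = (3, 2.5414) = u.
  ||u|| = √((3)² + (2.5414)²) = √(15.4586) ≈ 3.9317,
  v_1 = u/||u|| ≈ (0.763, 0.6464) (||v_1|| = 1).

λ_1 = 6.5414,  λ_2 = 0.4586;  v_1 ≈ (0.763, 0.6464)


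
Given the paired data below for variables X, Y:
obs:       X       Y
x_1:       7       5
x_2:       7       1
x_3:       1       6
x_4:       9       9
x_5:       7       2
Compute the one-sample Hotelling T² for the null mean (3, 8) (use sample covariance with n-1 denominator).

Step 1 — sample mean vector:
  mean(X) = (7 + 7 + 1 + 9 + 7) / 5 = 31/5 = 6.2
  mean(Y) = (5 + 1 + 6 + 9 + 2) / 5 = 23/5 = 4.6
  x̄ = (6.2, 4.6),  deviation x̄ - mu_0 = (6.2, 4.6) - (3, 8) = (3.2, -3.4).

Step 2 — sample covariance matrix, S[i,j] = (1/(n-1)) · Σ_k (x_{k,i} - mean_i) · (x_{k,j} - mean_j), divisor n-1 = 4:
  S[X,X] = ((0.8)·(0.8) + (0.8)·(0.8) + (-5.2)·(-5.2) + (2.8)·(2.8) + (0.8)·(0.8)) / 4 = 36.8/4 = 9.2
  S[X,Y] = ((0.8)·(0.4) + (0.8)·(-3.6) + (-5.2)·(1.4) + (2.8)·(4.4) + (0.8)·(-2.6)) / 4 = 0.4/4 = 0.1
  S[Y,Y] = ((0.4)·(0.4) + (-3.6)·(-3.6) + (1.4)·(1.4) + (4.4)·(4.4) + (-2.6)·(-2.6)) / 4 = 41.2/4 = 10.3
  S = [[9.2, 0.1],
 [0.1, 10.3]].

Step 3 — invert S. det(S) = 9.2·10.3 - (0.1)² = 94.75.
  S^{-1} = (1/det) · [[d, -b], [-b, a]] = [[0.1087, -0.0011],
 [-0.0011, 0.0971]].

Step 4 — quadratic form (x̄ - mu_0)^T · S^{-1} · (x̄ - mu_0):
  S^{-1} · (x̄ - mu_0) = (0.3515, -0.3335),
  (x̄ - mu_0)^T · [...] = (3.2)·(0.3515) + (-3.4)·(-0.3335) = 2.2586.

Step 5 — scale by n: T² = 5 · 2.2586 = 11.2929.

T² ≈ 11.2929


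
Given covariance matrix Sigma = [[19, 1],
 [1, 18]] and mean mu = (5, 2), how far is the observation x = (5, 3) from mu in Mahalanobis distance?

Step 1 — centre the observation: (x - mu) = (0, 1).

Step 2 — invert Sigma. det(Sigma) = 19·18 - (1)² = 341.
  Sigma^{-1} = (1/det) · [[d, -b], [-b, a]] = [[0.0528, -0.0029],
 [-0.0029, 0.0557]].

Step 3 — form the quadratic (x - mu)^T · Sigma^{-1} · (x - mu):
  Sigma^{-1} · (x - mu) = (-0.0029, 0.0557).
  (x - mu)^T · [Sigma^{-1} · (x - mu)] = (0)·(-0.0029) + (1)·(0.0557) = 0.0557.

Step 4 — take square root: d = √(0.0557) ≈ 0.236.

d(x, mu) = √(0.0557) ≈ 0.236


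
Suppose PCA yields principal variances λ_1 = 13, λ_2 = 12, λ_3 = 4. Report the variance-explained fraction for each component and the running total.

Step 1 — total variance = trace(Sigma) = Σ λ_i = 13 + 12 + 4 = 29.

Step 2 — fraction explained by component i = λ_i / Σ λ:
  PC1: 13/29 = 0.4483
  PC2: 12/29 = 0.4138
  PC3: 4/29 = 0.1379

Step 3 — cumulative fraction after k components = (λ_1 + ... + λ_k) / Σ λ:
  k = 1: 13/29 = 0.4483
  k = 2: (13 + 12)/29 = 25/29 = 0.8621
  k = 3: (13 + 12 + 4)/29 = 29/29 = 1

Summary (fraction, with percent):

explained: PC1 0.4483 (44.83%), PC2 0.4138 (41.38%), PC3 0.1379 (13.79%);  cumulative: 0.4483, 0.8621, 1


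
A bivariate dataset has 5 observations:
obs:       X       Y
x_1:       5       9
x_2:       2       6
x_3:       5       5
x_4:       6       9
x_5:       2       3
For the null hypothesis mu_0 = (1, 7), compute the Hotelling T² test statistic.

Step 1 — sample mean vector:
  mean(X) = (5 + 2 + 5 + 6 + 2) / 5 = 20/5 = 4
  mean(Y) = (9 + 6 + 5 + 9 + 3) / 5 = 32/5 = 6.4
  x̄ = (4, 6.4),  deviation x̄ - mu_0 = (4, 6.4) - (1, 7) = (3, -0.6).

Step 2 — sample covariance matrix, S[i,j] = (1/(n-1)) · Σ_k (x_{k,i} - mean_i) · (x_{k,j} - mean_j), divisor n-1 = 4:
  S[X,X] = ((1)·(1) + (-2)·(-2) + (1)·(1) + (2)·(2) + (-2)·(-2)) / 4 = 14/4 = 3.5
  S[X,Y] = ((1)·(2.6) + (-2)·(-0.4) + (1)·(-1.4) + (2)·(2.6) + (-2)·(-3.4)) / 4 = 14/4 = 3.5
  S[Y,Y] = ((2.6)·(2.6) + (-0.4)·(-0.4) + (-1.4)·(-1.4) + (2.6)·(2.6) + (-3.4)·(-3.4)) / 4 = 27.2/4 = 6.8
  S = [[3.5, 3.5],
 [3.5, 6.8]].

Step 3 — invert S. det(S) = 3.5·6.8 - (3.5)² = 11.55.
  S^{-1} = (1/det) · [[d, -b], [-b, a]] = [[0.5887, -0.303],
 [-0.303, 0.303]].

Step 4 — quadratic form (x̄ - mu_0)^T · S^{-1} · (x̄ - mu_0):
  S^{-1} · (x̄ - mu_0) = (1.9481, -1.0909),
  (x̄ - mu_0)^T · [...] = (3)·(1.9481) + (-0.6)·(-1.0909) = 6.4987.

Step 5 — scale by n: T² = 5 · 6.4987 = 32.4935.

T² ≈ 32.4935


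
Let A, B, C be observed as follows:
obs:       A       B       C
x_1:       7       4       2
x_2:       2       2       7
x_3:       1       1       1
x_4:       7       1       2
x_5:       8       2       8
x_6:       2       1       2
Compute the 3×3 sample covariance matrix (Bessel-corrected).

Step 1 — column means:
  mean(A) = (7 + 2 + 1 + 7 + 8 + 2) / 6 = 27/6 = 4.5
  mean(B) = (4 + 2 + 1 + 1 + 2 + 1) / 6 = 11/6 = 1.8333
  mean(C) = (2 + 7 + 1 + 2 + 8 + 2) / 6 = 22/6 = 3.6667

Step 2 — sample covariance S[i,j] = (1/(n-1)) · Σ_k (x_{k,i} - mean_i) · (x_{k,j} - mean_j), with n-1 = 5.
  S[A,A] = ((2.5)·(2.5) + (-2.5)·(-2.5) + (-3.5)·(-3.5) + (2.5)·(2.5) + (3.5)·(3.5) + (-2.5)·(-2.5)) / 5 = 49.5/5 = 9.9
  S[A,B] = ((2.5)·(2.1667) + (-2.5)·(0.1667) + (-3.5)·(-0.8333) + (2.5)·(-0.8333) + (3.5)·(0.1667) + (-2.5)·(-0.8333)) / 5 = 8.5/5 = 1.7
  S[A,C] = ((2.5)·(-1.6667) + (-2.5)·(3.3333) + (-3.5)·(-2.6667) + (2.5)·(-1.6667) + (3.5)·(4.3333) + (-2.5)·(-1.6667)) / 5 = 12/5 = 2.4
  S[B,B] = ((2.1667)·(2.1667) + (0.1667)·(0.1667) + (-0.8333)·(-0.8333) + (-0.8333)·(-0.8333) + (0.1667)·(0.1667) + (-0.8333)·(-0.8333)) / 5 = 6.8333/5 = 1.3667
  S[B,C] = ((2.1667)·(-1.6667) + (0.1667)·(3.3333) + (-0.8333)·(-2.6667) + (-0.8333)·(-1.6667) + (0.1667)·(4.3333) + (-0.8333)·(-1.6667)) / 5 = 2.6667/5 = 0.5333
  S[C,C] = ((-1.6667)·(-1.6667) + (3.3333)·(3.3333) + (-2.6667)·(-2.6667) + (-1.6667)·(-1.6667) + (4.3333)·(4.3333) + (-1.6667)·(-1.6667)) / 5 = 45.3333/5 = 9.0667

S is symmetric (S[j,i] = S[i,j]). Assembling:

S = [[9.9, 1.7, 2.4],
 [1.7, 1.3667, 0.5333],
 [2.4, 0.5333, 9.0667]]


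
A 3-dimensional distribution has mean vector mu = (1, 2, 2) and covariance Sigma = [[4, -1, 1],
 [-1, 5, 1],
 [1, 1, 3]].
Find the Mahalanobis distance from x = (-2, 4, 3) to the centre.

Step 1 — centre the observation: (x - mu) = (-3, 2, 1).

Step 2 — invert Sigma (cofactor / det for 3×3, or solve directly):
  Sigma^{-1} = [[0.3043, 0.087, -0.1304],
 [0.087, 0.2391, -0.1087],
 [-0.1304, -0.1087, 0.413]].

Step 3 — form the quadratic (x - mu)^T · Sigma^{-1} · (x - mu):
  Sigma^{-1} · (x - mu) = (-0.8696, 0.1087, 0.587).
  (x - mu)^T · [Sigma^{-1} · (x - mu)] = (-3)·(-0.8696) + (2)·(0.1087) + (1)·(0.587) = 3.413.

Step 4 — take square root: d = √(3.413) ≈ 1.8474.

d(x, mu) = √(3.413) ≈ 1.8474


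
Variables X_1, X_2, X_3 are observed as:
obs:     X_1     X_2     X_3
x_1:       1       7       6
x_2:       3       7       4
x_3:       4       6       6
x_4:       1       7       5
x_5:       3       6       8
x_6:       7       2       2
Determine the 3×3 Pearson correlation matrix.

Step 1 — column means:
  mean(X_1) = (1 + 3 + 4 + 1 + 3 + 7) / 6 = 19/6 = 3.1667
  mean(X_2) = (7 + 7 + 6 + 7 + 6 + 2) / 6 = 35/6 = 5.8333
  mean(X_3) = (6 + 4 + 6 + 5 + 8 + 2) / 6 = 31/6 = 5.1667

Step 2 — sample variances and covariances s[i,j] = (1/(n-1)) · Σ_k (x_{k,i} - mean_i) · (x_{k,j} - mean_j), with n-1 = 5:
  s[X_1,X_1] = ((-2.1667)·(-2.1667) + (-0.1667)·(-0.1667) + (0.8333)·(0.8333) + (-2.1667)·(-2.1667) + (-0.1667)·(-0.1667) + (3.8333)·(3.8333)) / 5 = 24.8333/5 = 4.9667
  s[X_1,X_2] = ((-2.1667)·(1.1667) + (-0.1667)·(1.1667) + (0.8333)·(0.1667) + (-2.1667)·(1.1667) + (-0.1667)·(0.1667) + (3.8333)·(-3.8333)) / 5 = -19.8333/5 = -3.9667
  s[X_1,X_3] = ((-2.1667)·(0.8333) + (-0.1667)·(-1.1667) + (0.8333)·(0.8333) + (-2.1667)·(-0.1667) + (-0.1667)·(2.8333) + (3.8333)·(-3.1667)) / 5 = -13.1667/5 = -2.6333
  s[X_2,X_2] = ((1.1667)·(1.1667) + (1.1667)·(1.1667) + (0.1667)·(0.1667) + (1.1667)·(1.1667) + (0.1667)·(0.1667) + (-3.8333)·(-3.8333)) / 5 = 18.8333/5 = 3.7667
  s[X_2,X_3] = ((1.1667)·(0.8333) + (1.1667)·(-1.1667) + (0.1667)·(0.8333) + (1.1667)·(-0.1667) + (0.1667)·(2.8333) + (-3.8333)·(-3.1667)) / 5 = 12.1667/5 = 2.4333
  s[X_3,X_3] = ((0.8333)·(0.8333) + (-1.1667)·(-1.1667) + (0.8333)·(0.8333) + (-0.1667)·(-0.1667) + (2.8333)·(2.8333) + (-3.1667)·(-3.1667)) / 5 = 20.8333/5 = 4.1667
  Sample standard deviations s_i = √(s[i,i]):
  s(X_1) = √(4.9667) = 2.2286
  s(X_2) = √(3.7667) = 1.9408
  s(X_3) = √(4.1667) = 2.0412

Step 3 — r_{ij} = s_{ij} / (s_i · s_j):
  r[X_1,X_1] = 1 (diagonal).
  r[X_1,X_2] = -3.9667 / (2.2286 · 1.9408) = -3.9667 / 4.3252 = -0.9171
  r[X_1,X_3] = -2.6333 / (2.2286 · 2.0412) = -2.6333 / 4.5491 = -0.5789
  r[X_2,X_2] = 1 (diagonal).
  r[X_2,X_3] = 2.4333 / (1.9408 · 2.0412) = 2.4333 / 3.9616 = 0.6142
  r[X_3,X_3] = 1 (diagonal).

R is symmetric with unit diagonal. Assembling:

R = [[1, -0.9171, -0.5789],
 [-0.9171, 1, 0.6142],
 [-0.5789, 0.6142, 1]]


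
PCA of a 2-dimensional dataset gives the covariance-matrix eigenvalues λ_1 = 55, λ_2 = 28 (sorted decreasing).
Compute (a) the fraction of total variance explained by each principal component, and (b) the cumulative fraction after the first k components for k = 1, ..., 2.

Step 1 — total variance = trace(Sigma) = Σ λ_i = 55 + 28 = 83.

Step 2 — fraction explained by component i = λ_i / Σ λ:
  PC1: 55/83 = 0.6627
  PC2: 28/83 = 0.3373

Step 3 — cumulative fraction after k components = (λ_1 + ... + λ_k) / Σ λ:
  k = 1: 55/83 = 0.6627
  k = 2: (55 + 28)/83 = 83/83 = 1

Summary (fraction, with percent):

explained: PC1 0.6627 (66.27%), PC2 0.3373 (33.73%);  cumulative: 0.6627, 1


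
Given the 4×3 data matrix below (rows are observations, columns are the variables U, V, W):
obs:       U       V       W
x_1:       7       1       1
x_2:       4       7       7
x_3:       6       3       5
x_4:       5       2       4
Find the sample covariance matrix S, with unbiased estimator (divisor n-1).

Step 1 — column means:
  mean(U) = (7 + 4 + 6 + 5) / 4 = 22/4 = 5.5
  mean(V) = (1 + 7 + 3 + 2) / 4 = 13/4 = 3.25
  mean(W) = (1 + 7 + 5 + 4) / 4 = 17/4 = 4.25

Step 2 — sample covariance S[i,j] = (1/(n-1)) · Σ_k (x_{k,i} - mean_i) · (x_{k,j} - mean_j), with n-1 = 3.
  S[U,U] = ((1.5)·(1.5) + (-1.5)·(-1.5) + (0.5)·(0.5) + (-0.5)·(-0.5)) / 3 = 5/3 = 1.6667
  S[U,V] = ((1.5)·(-2.25) + (-1.5)·(3.75) + (0.5)·(-0.25) + (-0.5)·(-1.25)) / 3 = -8.5/3 = -2.8333
  S[U,W] = ((1.5)·(-3.25) + (-1.5)·(2.75) + (0.5)·(0.75) + (-0.5)·(-0.25)) / 3 = -8.5/3 = -2.8333
  S[V,V] = ((-2.25)·(-2.25) + (3.75)·(3.75) + (-0.25)·(-0.25) + (-1.25)·(-1.25)) / 3 = 20.75/3 = 6.9167
  S[V,W] = ((-2.25)·(-3.25) + (3.75)·(2.75) + (-0.25)·(0.75) + (-1.25)·(-0.25)) / 3 = 17.75/3 = 5.9167
  S[W,W] = ((-3.25)·(-3.25) + (2.75)·(2.75) + (0.75)·(0.75) + (-0.25)·(-0.25)) / 3 = 18.75/3 = 6.25

S is symmetric (S[j,i] = S[i,j]). Assembling:

S = [[1.6667, -2.8333, -2.8333],
 [-2.8333, 6.9167, 5.9167],
 [-2.8333, 5.9167, 6.25]]
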